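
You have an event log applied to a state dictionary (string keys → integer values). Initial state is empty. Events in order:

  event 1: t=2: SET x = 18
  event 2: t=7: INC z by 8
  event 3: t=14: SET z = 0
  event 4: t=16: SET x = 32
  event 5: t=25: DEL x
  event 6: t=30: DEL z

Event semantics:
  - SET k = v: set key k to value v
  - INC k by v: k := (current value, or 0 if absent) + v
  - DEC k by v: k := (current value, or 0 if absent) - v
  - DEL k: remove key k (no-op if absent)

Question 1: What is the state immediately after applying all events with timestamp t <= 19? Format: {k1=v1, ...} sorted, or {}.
Answer: {x=32, z=0}

Derivation:
Apply events with t <= 19 (4 events):
  after event 1 (t=2: SET x = 18): {x=18}
  after event 2 (t=7: INC z by 8): {x=18, z=8}
  after event 3 (t=14: SET z = 0): {x=18, z=0}
  after event 4 (t=16: SET x = 32): {x=32, z=0}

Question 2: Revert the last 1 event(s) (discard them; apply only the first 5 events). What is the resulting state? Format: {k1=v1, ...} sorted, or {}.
Keep first 5 events (discard last 1):
  after event 1 (t=2: SET x = 18): {x=18}
  after event 2 (t=7: INC z by 8): {x=18, z=8}
  after event 3 (t=14: SET z = 0): {x=18, z=0}
  after event 4 (t=16: SET x = 32): {x=32, z=0}
  after event 5 (t=25: DEL x): {z=0}

Answer: {z=0}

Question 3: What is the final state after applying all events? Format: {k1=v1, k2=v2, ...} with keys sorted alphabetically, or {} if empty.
  after event 1 (t=2: SET x = 18): {x=18}
  after event 2 (t=7: INC z by 8): {x=18, z=8}
  after event 3 (t=14: SET z = 0): {x=18, z=0}
  after event 4 (t=16: SET x = 32): {x=32, z=0}
  after event 5 (t=25: DEL x): {z=0}
  after event 6 (t=30: DEL z): {}

Answer: {}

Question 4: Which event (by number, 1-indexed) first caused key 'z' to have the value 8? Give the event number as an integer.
Answer: 2

Derivation:
Looking for first event where z becomes 8:
  event 2: z (absent) -> 8  <-- first match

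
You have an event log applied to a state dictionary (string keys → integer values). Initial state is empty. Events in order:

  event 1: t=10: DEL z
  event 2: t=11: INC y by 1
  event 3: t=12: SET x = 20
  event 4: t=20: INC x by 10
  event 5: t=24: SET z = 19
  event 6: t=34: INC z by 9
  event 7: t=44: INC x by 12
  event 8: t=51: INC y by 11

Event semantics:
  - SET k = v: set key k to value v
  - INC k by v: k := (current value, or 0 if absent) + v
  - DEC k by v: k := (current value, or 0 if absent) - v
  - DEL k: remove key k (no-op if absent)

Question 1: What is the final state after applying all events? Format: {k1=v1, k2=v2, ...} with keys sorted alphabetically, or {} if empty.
Answer: {x=42, y=12, z=28}

Derivation:
  after event 1 (t=10: DEL z): {}
  after event 2 (t=11: INC y by 1): {y=1}
  after event 3 (t=12: SET x = 20): {x=20, y=1}
  after event 4 (t=20: INC x by 10): {x=30, y=1}
  after event 5 (t=24: SET z = 19): {x=30, y=1, z=19}
  after event 6 (t=34: INC z by 9): {x=30, y=1, z=28}
  after event 7 (t=44: INC x by 12): {x=42, y=1, z=28}
  after event 8 (t=51: INC y by 11): {x=42, y=12, z=28}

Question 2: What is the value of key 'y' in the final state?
Track key 'y' through all 8 events:
  event 1 (t=10: DEL z): y unchanged
  event 2 (t=11: INC y by 1): y (absent) -> 1
  event 3 (t=12: SET x = 20): y unchanged
  event 4 (t=20: INC x by 10): y unchanged
  event 5 (t=24: SET z = 19): y unchanged
  event 6 (t=34: INC z by 9): y unchanged
  event 7 (t=44: INC x by 12): y unchanged
  event 8 (t=51: INC y by 11): y 1 -> 12
Final: y = 12

Answer: 12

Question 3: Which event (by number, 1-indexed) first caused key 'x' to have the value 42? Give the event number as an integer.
Answer: 7

Derivation:
Looking for first event where x becomes 42:
  event 3: x = 20
  event 4: x = 30
  event 5: x = 30
  event 6: x = 30
  event 7: x 30 -> 42  <-- first match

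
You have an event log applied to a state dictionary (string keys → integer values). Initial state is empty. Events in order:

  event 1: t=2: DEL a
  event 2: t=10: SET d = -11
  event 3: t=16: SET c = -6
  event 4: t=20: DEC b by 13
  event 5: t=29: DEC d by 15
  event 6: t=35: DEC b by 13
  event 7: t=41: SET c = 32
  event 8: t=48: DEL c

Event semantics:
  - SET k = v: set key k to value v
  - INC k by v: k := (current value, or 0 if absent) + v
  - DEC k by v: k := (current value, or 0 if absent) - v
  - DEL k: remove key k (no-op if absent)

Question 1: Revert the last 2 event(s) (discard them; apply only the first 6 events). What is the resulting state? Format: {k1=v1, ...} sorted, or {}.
Answer: {b=-26, c=-6, d=-26}

Derivation:
Keep first 6 events (discard last 2):
  after event 1 (t=2: DEL a): {}
  after event 2 (t=10: SET d = -11): {d=-11}
  after event 3 (t=16: SET c = -6): {c=-6, d=-11}
  after event 4 (t=20: DEC b by 13): {b=-13, c=-6, d=-11}
  after event 5 (t=29: DEC d by 15): {b=-13, c=-6, d=-26}
  after event 6 (t=35: DEC b by 13): {b=-26, c=-6, d=-26}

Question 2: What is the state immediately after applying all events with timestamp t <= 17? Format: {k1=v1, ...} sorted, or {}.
Answer: {c=-6, d=-11}

Derivation:
Apply events with t <= 17 (3 events):
  after event 1 (t=2: DEL a): {}
  after event 2 (t=10: SET d = -11): {d=-11}
  after event 3 (t=16: SET c = -6): {c=-6, d=-11}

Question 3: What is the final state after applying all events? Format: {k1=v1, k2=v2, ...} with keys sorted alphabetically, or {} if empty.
Answer: {b=-26, d=-26}

Derivation:
  after event 1 (t=2: DEL a): {}
  after event 2 (t=10: SET d = -11): {d=-11}
  after event 3 (t=16: SET c = -6): {c=-6, d=-11}
  after event 4 (t=20: DEC b by 13): {b=-13, c=-6, d=-11}
  after event 5 (t=29: DEC d by 15): {b=-13, c=-6, d=-26}
  after event 6 (t=35: DEC b by 13): {b=-26, c=-6, d=-26}
  after event 7 (t=41: SET c = 32): {b=-26, c=32, d=-26}
  after event 8 (t=48: DEL c): {b=-26, d=-26}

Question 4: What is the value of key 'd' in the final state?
Track key 'd' through all 8 events:
  event 1 (t=2: DEL a): d unchanged
  event 2 (t=10: SET d = -11): d (absent) -> -11
  event 3 (t=16: SET c = -6): d unchanged
  event 4 (t=20: DEC b by 13): d unchanged
  event 5 (t=29: DEC d by 15): d -11 -> -26
  event 6 (t=35: DEC b by 13): d unchanged
  event 7 (t=41: SET c = 32): d unchanged
  event 8 (t=48: DEL c): d unchanged
Final: d = -26

Answer: -26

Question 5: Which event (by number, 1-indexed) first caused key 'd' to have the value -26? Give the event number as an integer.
Looking for first event where d becomes -26:
  event 2: d = -11
  event 3: d = -11
  event 4: d = -11
  event 5: d -11 -> -26  <-- first match

Answer: 5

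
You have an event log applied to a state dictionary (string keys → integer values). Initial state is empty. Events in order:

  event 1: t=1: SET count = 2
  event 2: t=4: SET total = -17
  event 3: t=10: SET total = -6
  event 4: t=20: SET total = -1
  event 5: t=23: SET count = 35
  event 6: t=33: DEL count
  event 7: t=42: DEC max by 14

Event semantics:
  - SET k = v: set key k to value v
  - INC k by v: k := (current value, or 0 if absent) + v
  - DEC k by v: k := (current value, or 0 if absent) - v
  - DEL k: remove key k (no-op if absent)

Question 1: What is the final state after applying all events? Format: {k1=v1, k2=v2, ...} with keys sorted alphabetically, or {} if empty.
  after event 1 (t=1: SET count = 2): {count=2}
  after event 2 (t=4: SET total = -17): {count=2, total=-17}
  after event 3 (t=10: SET total = -6): {count=2, total=-6}
  after event 4 (t=20: SET total = -1): {count=2, total=-1}
  after event 5 (t=23: SET count = 35): {count=35, total=-1}
  after event 6 (t=33: DEL count): {total=-1}
  after event 7 (t=42: DEC max by 14): {max=-14, total=-1}

Answer: {max=-14, total=-1}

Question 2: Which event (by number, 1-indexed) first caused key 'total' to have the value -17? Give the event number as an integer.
Answer: 2

Derivation:
Looking for first event where total becomes -17:
  event 2: total (absent) -> -17  <-- first match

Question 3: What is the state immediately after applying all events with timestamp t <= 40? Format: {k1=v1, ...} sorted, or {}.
Apply events with t <= 40 (6 events):
  after event 1 (t=1: SET count = 2): {count=2}
  after event 2 (t=4: SET total = -17): {count=2, total=-17}
  after event 3 (t=10: SET total = -6): {count=2, total=-6}
  after event 4 (t=20: SET total = -1): {count=2, total=-1}
  after event 5 (t=23: SET count = 35): {count=35, total=-1}
  after event 6 (t=33: DEL count): {total=-1}

Answer: {total=-1}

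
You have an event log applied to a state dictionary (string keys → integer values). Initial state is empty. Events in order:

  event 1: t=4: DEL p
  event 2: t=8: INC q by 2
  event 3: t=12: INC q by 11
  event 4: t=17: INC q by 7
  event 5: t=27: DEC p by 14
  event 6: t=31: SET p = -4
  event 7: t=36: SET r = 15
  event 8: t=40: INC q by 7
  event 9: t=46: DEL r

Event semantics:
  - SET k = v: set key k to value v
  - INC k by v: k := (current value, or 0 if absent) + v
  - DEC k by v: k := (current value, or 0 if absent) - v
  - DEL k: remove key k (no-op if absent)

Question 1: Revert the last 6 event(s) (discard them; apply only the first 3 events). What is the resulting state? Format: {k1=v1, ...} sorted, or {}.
Answer: {q=13}

Derivation:
Keep first 3 events (discard last 6):
  after event 1 (t=4: DEL p): {}
  after event 2 (t=8: INC q by 2): {q=2}
  after event 3 (t=12: INC q by 11): {q=13}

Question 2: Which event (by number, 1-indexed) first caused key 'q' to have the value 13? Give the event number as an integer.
Answer: 3

Derivation:
Looking for first event where q becomes 13:
  event 2: q = 2
  event 3: q 2 -> 13  <-- first match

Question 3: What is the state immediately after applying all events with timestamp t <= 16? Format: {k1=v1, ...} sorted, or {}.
Answer: {q=13}

Derivation:
Apply events with t <= 16 (3 events):
  after event 1 (t=4: DEL p): {}
  after event 2 (t=8: INC q by 2): {q=2}
  after event 3 (t=12: INC q by 11): {q=13}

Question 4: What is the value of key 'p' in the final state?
Answer: -4

Derivation:
Track key 'p' through all 9 events:
  event 1 (t=4: DEL p): p (absent) -> (absent)
  event 2 (t=8: INC q by 2): p unchanged
  event 3 (t=12: INC q by 11): p unchanged
  event 4 (t=17: INC q by 7): p unchanged
  event 5 (t=27: DEC p by 14): p (absent) -> -14
  event 6 (t=31: SET p = -4): p -14 -> -4
  event 7 (t=36: SET r = 15): p unchanged
  event 8 (t=40: INC q by 7): p unchanged
  event 9 (t=46: DEL r): p unchanged
Final: p = -4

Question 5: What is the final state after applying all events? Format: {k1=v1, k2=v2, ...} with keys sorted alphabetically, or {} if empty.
  after event 1 (t=4: DEL p): {}
  after event 2 (t=8: INC q by 2): {q=2}
  after event 3 (t=12: INC q by 11): {q=13}
  after event 4 (t=17: INC q by 7): {q=20}
  after event 5 (t=27: DEC p by 14): {p=-14, q=20}
  after event 6 (t=31: SET p = -4): {p=-4, q=20}
  after event 7 (t=36: SET r = 15): {p=-4, q=20, r=15}
  after event 8 (t=40: INC q by 7): {p=-4, q=27, r=15}
  after event 9 (t=46: DEL r): {p=-4, q=27}

Answer: {p=-4, q=27}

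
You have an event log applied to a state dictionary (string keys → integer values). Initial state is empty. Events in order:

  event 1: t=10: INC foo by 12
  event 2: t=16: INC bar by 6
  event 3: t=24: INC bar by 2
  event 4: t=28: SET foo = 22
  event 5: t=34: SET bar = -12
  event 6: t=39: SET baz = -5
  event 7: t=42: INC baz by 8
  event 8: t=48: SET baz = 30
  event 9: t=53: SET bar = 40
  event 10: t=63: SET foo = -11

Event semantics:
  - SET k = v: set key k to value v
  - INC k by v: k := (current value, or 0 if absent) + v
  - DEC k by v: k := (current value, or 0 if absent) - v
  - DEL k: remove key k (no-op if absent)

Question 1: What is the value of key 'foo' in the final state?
Answer: -11

Derivation:
Track key 'foo' through all 10 events:
  event 1 (t=10: INC foo by 12): foo (absent) -> 12
  event 2 (t=16: INC bar by 6): foo unchanged
  event 3 (t=24: INC bar by 2): foo unchanged
  event 4 (t=28: SET foo = 22): foo 12 -> 22
  event 5 (t=34: SET bar = -12): foo unchanged
  event 6 (t=39: SET baz = -5): foo unchanged
  event 7 (t=42: INC baz by 8): foo unchanged
  event 8 (t=48: SET baz = 30): foo unchanged
  event 9 (t=53: SET bar = 40): foo unchanged
  event 10 (t=63: SET foo = -11): foo 22 -> -11
Final: foo = -11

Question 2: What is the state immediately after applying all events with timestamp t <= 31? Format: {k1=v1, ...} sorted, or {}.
Answer: {bar=8, foo=22}

Derivation:
Apply events with t <= 31 (4 events):
  after event 1 (t=10: INC foo by 12): {foo=12}
  after event 2 (t=16: INC bar by 6): {bar=6, foo=12}
  after event 3 (t=24: INC bar by 2): {bar=8, foo=12}
  after event 4 (t=28: SET foo = 22): {bar=8, foo=22}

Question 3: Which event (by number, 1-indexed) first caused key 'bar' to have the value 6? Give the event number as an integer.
Looking for first event where bar becomes 6:
  event 2: bar (absent) -> 6  <-- first match

Answer: 2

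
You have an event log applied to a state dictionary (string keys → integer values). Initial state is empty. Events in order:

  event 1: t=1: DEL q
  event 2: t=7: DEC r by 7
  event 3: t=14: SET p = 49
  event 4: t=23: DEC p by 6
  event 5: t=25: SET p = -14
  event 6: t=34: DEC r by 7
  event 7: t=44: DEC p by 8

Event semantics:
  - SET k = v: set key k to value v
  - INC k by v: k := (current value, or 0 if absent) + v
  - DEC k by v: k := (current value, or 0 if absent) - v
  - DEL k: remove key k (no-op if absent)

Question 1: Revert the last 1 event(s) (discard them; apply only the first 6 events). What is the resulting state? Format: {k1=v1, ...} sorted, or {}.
Keep first 6 events (discard last 1):
  after event 1 (t=1: DEL q): {}
  after event 2 (t=7: DEC r by 7): {r=-7}
  after event 3 (t=14: SET p = 49): {p=49, r=-7}
  after event 4 (t=23: DEC p by 6): {p=43, r=-7}
  after event 5 (t=25: SET p = -14): {p=-14, r=-7}
  after event 6 (t=34: DEC r by 7): {p=-14, r=-14}

Answer: {p=-14, r=-14}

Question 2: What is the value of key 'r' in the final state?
Answer: -14

Derivation:
Track key 'r' through all 7 events:
  event 1 (t=1: DEL q): r unchanged
  event 2 (t=7: DEC r by 7): r (absent) -> -7
  event 3 (t=14: SET p = 49): r unchanged
  event 4 (t=23: DEC p by 6): r unchanged
  event 5 (t=25: SET p = -14): r unchanged
  event 6 (t=34: DEC r by 7): r -7 -> -14
  event 7 (t=44: DEC p by 8): r unchanged
Final: r = -14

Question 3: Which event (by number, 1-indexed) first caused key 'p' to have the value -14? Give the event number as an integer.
Looking for first event where p becomes -14:
  event 3: p = 49
  event 4: p = 43
  event 5: p 43 -> -14  <-- first match

Answer: 5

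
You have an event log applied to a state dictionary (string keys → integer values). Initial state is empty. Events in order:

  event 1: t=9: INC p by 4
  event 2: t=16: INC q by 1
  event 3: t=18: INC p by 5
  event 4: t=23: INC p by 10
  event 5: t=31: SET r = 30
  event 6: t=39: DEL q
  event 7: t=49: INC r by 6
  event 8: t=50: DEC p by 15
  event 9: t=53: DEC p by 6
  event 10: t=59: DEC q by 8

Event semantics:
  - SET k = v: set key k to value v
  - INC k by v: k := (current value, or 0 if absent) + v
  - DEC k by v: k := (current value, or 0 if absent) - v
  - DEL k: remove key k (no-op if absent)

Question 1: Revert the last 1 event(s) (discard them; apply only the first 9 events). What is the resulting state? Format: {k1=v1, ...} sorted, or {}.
Answer: {p=-2, r=36}

Derivation:
Keep first 9 events (discard last 1):
  after event 1 (t=9: INC p by 4): {p=4}
  after event 2 (t=16: INC q by 1): {p=4, q=1}
  after event 3 (t=18: INC p by 5): {p=9, q=1}
  after event 4 (t=23: INC p by 10): {p=19, q=1}
  after event 5 (t=31: SET r = 30): {p=19, q=1, r=30}
  after event 6 (t=39: DEL q): {p=19, r=30}
  after event 7 (t=49: INC r by 6): {p=19, r=36}
  after event 8 (t=50: DEC p by 15): {p=4, r=36}
  after event 9 (t=53: DEC p by 6): {p=-2, r=36}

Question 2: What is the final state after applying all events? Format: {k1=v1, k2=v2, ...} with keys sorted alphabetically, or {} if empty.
Answer: {p=-2, q=-8, r=36}

Derivation:
  after event 1 (t=9: INC p by 4): {p=4}
  after event 2 (t=16: INC q by 1): {p=4, q=1}
  after event 3 (t=18: INC p by 5): {p=9, q=1}
  after event 4 (t=23: INC p by 10): {p=19, q=1}
  after event 5 (t=31: SET r = 30): {p=19, q=1, r=30}
  after event 6 (t=39: DEL q): {p=19, r=30}
  after event 7 (t=49: INC r by 6): {p=19, r=36}
  after event 8 (t=50: DEC p by 15): {p=4, r=36}
  after event 9 (t=53: DEC p by 6): {p=-2, r=36}
  after event 10 (t=59: DEC q by 8): {p=-2, q=-8, r=36}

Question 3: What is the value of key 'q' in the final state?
Track key 'q' through all 10 events:
  event 1 (t=9: INC p by 4): q unchanged
  event 2 (t=16: INC q by 1): q (absent) -> 1
  event 3 (t=18: INC p by 5): q unchanged
  event 4 (t=23: INC p by 10): q unchanged
  event 5 (t=31: SET r = 30): q unchanged
  event 6 (t=39: DEL q): q 1 -> (absent)
  event 7 (t=49: INC r by 6): q unchanged
  event 8 (t=50: DEC p by 15): q unchanged
  event 9 (t=53: DEC p by 6): q unchanged
  event 10 (t=59: DEC q by 8): q (absent) -> -8
Final: q = -8

Answer: -8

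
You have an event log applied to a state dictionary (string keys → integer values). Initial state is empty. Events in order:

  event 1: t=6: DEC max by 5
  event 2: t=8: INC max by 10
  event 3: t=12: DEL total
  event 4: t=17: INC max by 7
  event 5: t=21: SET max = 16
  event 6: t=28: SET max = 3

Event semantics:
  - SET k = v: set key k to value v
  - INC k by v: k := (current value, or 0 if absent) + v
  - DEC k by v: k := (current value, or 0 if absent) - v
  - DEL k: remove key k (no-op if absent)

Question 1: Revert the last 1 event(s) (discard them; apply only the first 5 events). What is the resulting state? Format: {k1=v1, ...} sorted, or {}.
Answer: {max=16}

Derivation:
Keep first 5 events (discard last 1):
  after event 1 (t=6: DEC max by 5): {max=-5}
  after event 2 (t=8: INC max by 10): {max=5}
  after event 3 (t=12: DEL total): {max=5}
  after event 4 (t=17: INC max by 7): {max=12}
  after event 5 (t=21: SET max = 16): {max=16}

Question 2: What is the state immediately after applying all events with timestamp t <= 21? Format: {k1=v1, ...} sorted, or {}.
Answer: {max=16}

Derivation:
Apply events with t <= 21 (5 events):
  after event 1 (t=6: DEC max by 5): {max=-5}
  after event 2 (t=8: INC max by 10): {max=5}
  after event 3 (t=12: DEL total): {max=5}
  after event 4 (t=17: INC max by 7): {max=12}
  after event 5 (t=21: SET max = 16): {max=16}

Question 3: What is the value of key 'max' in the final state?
Answer: 3

Derivation:
Track key 'max' through all 6 events:
  event 1 (t=6: DEC max by 5): max (absent) -> -5
  event 2 (t=8: INC max by 10): max -5 -> 5
  event 3 (t=12: DEL total): max unchanged
  event 4 (t=17: INC max by 7): max 5 -> 12
  event 5 (t=21: SET max = 16): max 12 -> 16
  event 6 (t=28: SET max = 3): max 16 -> 3
Final: max = 3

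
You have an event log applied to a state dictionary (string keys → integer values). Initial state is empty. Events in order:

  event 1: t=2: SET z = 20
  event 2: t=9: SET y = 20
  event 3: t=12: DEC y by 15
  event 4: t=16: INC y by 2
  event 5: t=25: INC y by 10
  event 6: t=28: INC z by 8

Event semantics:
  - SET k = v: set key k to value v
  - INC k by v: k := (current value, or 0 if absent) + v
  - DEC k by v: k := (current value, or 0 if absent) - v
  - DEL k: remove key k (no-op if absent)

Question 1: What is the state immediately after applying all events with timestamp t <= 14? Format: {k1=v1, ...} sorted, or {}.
Answer: {y=5, z=20}

Derivation:
Apply events with t <= 14 (3 events):
  after event 1 (t=2: SET z = 20): {z=20}
  after event 2 (t=9: SET y = 20): {y=20, z=20}
  after event 3 (t=12: DEC y by 15): {y=5, z=20}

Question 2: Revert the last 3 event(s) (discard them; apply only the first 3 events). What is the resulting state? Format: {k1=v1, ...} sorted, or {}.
Keep first 3 events (discard last 3):
  after event 1 (t=2: SET z = 20): {z=20}
  after event 2 (t=9: SET y = 20): {y=20, z=20}
  after event 3 (t=12: DEC y by 15): {y=5, z=20}

Answer: {y=5, z=20}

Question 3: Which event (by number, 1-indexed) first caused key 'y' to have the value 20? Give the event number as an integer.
Answer: 2

Derivation:
Looking for first event where y becomes 20:
  event 2: y (absent) -> 20  <-- first match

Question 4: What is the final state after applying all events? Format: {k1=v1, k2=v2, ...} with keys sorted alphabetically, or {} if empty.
Answer: {y=17, z=28}

Derivation:
  after event 1 (t=2: SET z = 20): {z=20}
  after event 2 (t=9: SET y = 20): {y=20, z=20}
  after event 3 (t=12: DEC y by 15): {y=5, z=20}
  after event 4 (t=16: INC y by 2): {y=7, z=20}
  after event 5 (t=25: INC y by 10): {y=17, z=20}
  after event 6 (t=28: INC z by 8): {y=17, z=28}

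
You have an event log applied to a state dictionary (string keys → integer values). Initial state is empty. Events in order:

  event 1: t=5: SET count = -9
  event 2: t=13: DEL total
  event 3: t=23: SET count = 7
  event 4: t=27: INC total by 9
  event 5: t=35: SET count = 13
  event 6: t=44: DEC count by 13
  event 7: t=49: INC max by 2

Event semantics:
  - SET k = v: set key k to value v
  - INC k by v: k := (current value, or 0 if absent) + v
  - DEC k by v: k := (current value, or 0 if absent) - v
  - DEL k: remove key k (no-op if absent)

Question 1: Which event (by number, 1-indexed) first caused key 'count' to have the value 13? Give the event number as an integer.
Answer: 5

Derivation:
Looking for first event where count becomes 13:
  event 1: count = -9
  event 2: count = -9
  event 3: count = 7
  event 4: count = 7
  event 5: count 7 -> 13  <-- first match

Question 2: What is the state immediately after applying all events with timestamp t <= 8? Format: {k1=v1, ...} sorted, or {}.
Apply events with t <= 8 (1 events):
  after event 1 (t=5: SET count = -9): {count=-9}

Answer: {count=-9}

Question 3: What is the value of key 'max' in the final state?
Track key 'max' through all 7 events:
  event 1 (t=5: SET count = -9): max unchanged
  event 2 (t=13: DEL total): max unchanged
  event 3 (t=23: SET count = 7): max unchanged
  event 4 (t=27: INC total by 9): max unchanged
  event 5 (t=35: SET count = 13): max unchanged
  event 6 (t=44: DEC count by 13): max unchanged
  event 7 (t=49: INC max by 2): max (absent) -> 2
Final: max = 2

Answer: 2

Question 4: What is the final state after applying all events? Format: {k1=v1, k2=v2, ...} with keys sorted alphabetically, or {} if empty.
  after event 1 (t=5: SET count = -9): {count=-9}
  after event 2 (t=13: DEL total): {count=-9}
  after event 3 (t=23: SET count = 7): {count=7}
  after event 4 (t=27: INC total by 9): {count=7, total=9}
  after event 5 (t=35: SET count = 13): {count=13, total=9}
  after event 6 (t=44: DEC count by 13): {count=0, total=9}
  after event 7 (t=49: INC max by 2): {count=0, max=2, total=9}

Answer: {count=0, max=2, total=9}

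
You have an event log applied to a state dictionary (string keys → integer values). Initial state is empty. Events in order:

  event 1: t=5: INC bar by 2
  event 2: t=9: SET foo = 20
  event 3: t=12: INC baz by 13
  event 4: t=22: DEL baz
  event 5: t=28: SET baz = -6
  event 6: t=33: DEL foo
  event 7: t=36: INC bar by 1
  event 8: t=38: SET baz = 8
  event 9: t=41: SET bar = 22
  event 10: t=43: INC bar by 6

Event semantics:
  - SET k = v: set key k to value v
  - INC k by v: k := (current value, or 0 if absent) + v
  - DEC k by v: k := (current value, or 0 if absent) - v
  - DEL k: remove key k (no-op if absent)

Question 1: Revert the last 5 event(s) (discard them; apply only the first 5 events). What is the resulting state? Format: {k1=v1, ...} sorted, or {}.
Keep first 5 events (discard last 5):
  after event 1 (t=5: INC bar by 2): {bar=2}
  after event 2 (t=9: SET foo = 20): {bar=2, foo=20}
  after event 3 (t=12: INC baz by 13): {bar=2, baz=13, foo=20}
  after event 4 (t=22: DEL baz): {bar=2, foo=20}
  after event 5 (t=28: SET baz = -6): {bar=2, baz=-6, foo=20}

Answer: {bar=2, baz=-6, foo=20}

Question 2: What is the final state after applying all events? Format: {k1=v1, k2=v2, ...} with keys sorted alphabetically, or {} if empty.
Answer: {bar=28, baz=8}

Derivation:
  after event 1 (t=5: INC bar by 2): {bar=2}
  after event 2 (t=9: SET foo = 20): {bar=2, foo=20}
  after event 3 (t=12: INC baz by 13): {bar=2, baz=13, foo=20}
  after event 4 (t=22: DEL baz): {bar=2, foo=20}
  after event 5 (t=28: SET baz = -6): {bar=2, baz=-6, foo=20}
  after event 6 (t=33: DEL foo): {bar=2, baz=-6}
  after event 7 (t=36: INC bar by 1): {bar=3, baz=-6}
  after event 8 (t=38: SET baz = 8): {bar=3, baz=8}
  after event 9 (t=41: SET bar = 22): {bar=22, baz=8}
  after event 10 (t=43: INC bar by 6): {bar=28, baz=8}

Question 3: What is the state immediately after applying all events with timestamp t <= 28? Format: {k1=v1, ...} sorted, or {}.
Answer: {bar=2, baz=-6, foo=20}

Derivation:
Apply events with t <= 28 (5 events):
  after event 1 (t=5: INC bar by 2): {bar=2}
  after event 2 (t=9: SET foo = 20): {bar=2, foo=20}
  after event 3 (t=12: INC baz by 13): {bar=2, baz=13, foo=20}
  after event 4 (t=22: DEL baz): {bar=2, foo=20}
  after event 5 (t=28: SET baz = -6): {bar=2, baz=-6, foo=20}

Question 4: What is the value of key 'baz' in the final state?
Track key 'baz' through all 10 events:
  event 1 (t=5: INC bar by 2): baz unchanged
  event 2 (t=9: SET foo = 20): baz unchanged
  event 3 (t=12: INC baz by 13): baz (absent) -> 13
  event 4 (t=22: DEL baz): baz 13 -> (absent)
  event 5 (t=28: SET baz = -6): baz (absent) -> -6
  event 6 (t=33: DEL foo): baz unchanged
  event 7 (t=36: INC bar by 1): baz unchanged
  event 8 (t=38: SET baz = 8): baz -6 -> 8
  event 9 (t=41: SET bar = 22): baz unchanged
  event 10 (t=43: INC bar by 6): baz unchanged
Final: baz = 8

Answer: 8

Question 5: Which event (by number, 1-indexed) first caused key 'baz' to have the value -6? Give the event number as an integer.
Answer: 5

Derivation:
Looking for first event where baz becomes -6:
  event 3: baz = 13
  event 4: baz = (absent)
  event 5: baz (absent) -> -6  <-- first match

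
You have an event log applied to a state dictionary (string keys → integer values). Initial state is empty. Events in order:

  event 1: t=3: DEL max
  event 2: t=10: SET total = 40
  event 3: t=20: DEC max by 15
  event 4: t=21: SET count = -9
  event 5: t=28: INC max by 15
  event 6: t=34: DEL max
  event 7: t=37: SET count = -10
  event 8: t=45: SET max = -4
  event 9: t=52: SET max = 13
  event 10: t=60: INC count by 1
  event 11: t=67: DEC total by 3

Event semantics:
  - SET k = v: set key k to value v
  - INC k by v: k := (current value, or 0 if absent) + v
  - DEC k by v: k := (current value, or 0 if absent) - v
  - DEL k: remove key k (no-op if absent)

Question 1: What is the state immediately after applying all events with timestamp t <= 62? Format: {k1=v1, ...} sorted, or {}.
Answer: {count=-9, max=13, total=40}

Derivation:
Apply events with t <= 62 (10 events):
  after event 1 (t=3: DEL max): {}
  after event 2 (t=10: SET total = 40): {total=40}
  after event 3 (t=20: DEC max by 15): {max=-15, total=40}
  after event 4 (t=21: SET count = -9): {count=-9, max=-15, total=40}
  after event 5 (t=28: INC max by 15): {count=-9, max=0, total=40}
  after event 6 (t=34: DEL max): {count=-9, total=40}
  after event 7 (t=37: SET count = -10): {count=-10, total=40}
  after event 8 (t=45: SET max = -4): {count=-10, max=-4, total=40}
  after event 9 (t=52: SET max = 13): {count=-10, max=13, total=40}
  after event 10 (t=60: INC count by 1): {count=-9, max=13, total=40}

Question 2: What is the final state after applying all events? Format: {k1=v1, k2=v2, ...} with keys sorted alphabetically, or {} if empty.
Answer: {count=-9, max=13, total=37}

Derivation:
  after event 1 (t=3: DEL max): {}
  after event 2 (t=10: SET total = 40): {total=40}
  after event 3 (t=20: DEC max by 15): {max=-15, total=40}
  after event 4 (t=21: SET count = -9): {count=-9, max=-15, total=40}
  after event 5 (t=28: INC max by 15): {count=-9, max=0, total=40}
  after event 6 (t=34: DEL max): {count=-9, total=40}
  after event 7 (t=37: SET count = -10): {count=-10, total=40}
  after event 8 (t=45: SET max = -4): {count=-10, max=-4, total=40}
  after event 9 (t=52: SET max = 13): {count=-10, max=13, total=40}
  after event 10 (t=60: INC count by 1): {count=-9, max=13, total=40}
  after event 11 (t=67: DEC total by 3): {count=-9, max=13, total=37}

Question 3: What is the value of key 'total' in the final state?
Answer: 37

Derivation:
Track key 'total' through all 11 events:
  event 1 (t=3: DEL max): total unchanged
  event 2 (t=10: SET total = 40): total (absent) -> 40
  event 3 (t=20: DEC max by 15): total unchanged
  event 4 (t=21: SET count = -9): total unchanged
  event 5 (t=28: INC max by 15): total unchanged
  event 6 (t=34: DEL max): total unchanged
  event 7 (t=37: SET count = -10): total unchanged
  event 8 (t=45: SET max = -4): total unchanged
  event 9 (t=52: SET max = 13): total unchanged
  event 10 (t=60: INC count by 1): total unchanged
  event 11 (t=67: DEC total by 3): total 40 -> 37
Final: total = 37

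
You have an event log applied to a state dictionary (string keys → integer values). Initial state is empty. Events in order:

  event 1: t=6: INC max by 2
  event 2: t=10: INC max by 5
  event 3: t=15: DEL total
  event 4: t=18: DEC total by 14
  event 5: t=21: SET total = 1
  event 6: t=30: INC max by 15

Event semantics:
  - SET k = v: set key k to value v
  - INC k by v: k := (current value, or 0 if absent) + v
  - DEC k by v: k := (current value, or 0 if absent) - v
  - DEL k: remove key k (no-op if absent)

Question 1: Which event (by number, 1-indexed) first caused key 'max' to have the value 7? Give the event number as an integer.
Looking for first event where max becomes 7:
  event 1: max = 2
  event 2: max 2 -> 7  <-- first match

Answer: 2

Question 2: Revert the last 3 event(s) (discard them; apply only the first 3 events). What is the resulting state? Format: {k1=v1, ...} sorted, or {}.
Keep first 3 events (discard last 3):
  after event 1 (t=6: INC max by 2): {max=2}
  after event 2 (t=10: INC max by 5): {max=7}
  after event 3 (t=15: DEL total): {max=7}

Answer: {max=7}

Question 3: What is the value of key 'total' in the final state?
Answer: 1

Derivation:
Track key 'total' through all 6 events:
  event 1 (t=6: INC max by 2): total unchanged
  event 2 (t=10: INC max by 5): total unchanged
  event 3 (t=15: DEL total): total (absent) -> (absent)
  event 4 (t=18: DEC total by 14): total (absent) -> -14
  event 5 (t=21: SET total = 1): total -14 -> 1
  event 6 (t=30: INC max by 15): total unchanged
Final: total = 1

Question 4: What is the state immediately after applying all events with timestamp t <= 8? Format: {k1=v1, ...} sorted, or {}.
Apply events with t <= 8 (1 events):
  after event 1 (t=6: INC max by 2): {max=2}

Answer: {max=2}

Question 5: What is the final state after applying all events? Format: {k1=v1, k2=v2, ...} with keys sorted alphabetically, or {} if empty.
  after event 1 (t=6: INC max by 2): {max=2}
  after event 2 (t=10: INC max by 5): {max=7}
  after event 3 (t=15: DEL total): {max=7}
  after event 4 (t=18: DEC total by 14): {max=7, total=-14}
  after event 5 (t=21: SET total = 1): {max=7, total=1}
  after event 6 (t=30: INC max by 15): {max=22, total=1}

Answer: {max=22, total=1}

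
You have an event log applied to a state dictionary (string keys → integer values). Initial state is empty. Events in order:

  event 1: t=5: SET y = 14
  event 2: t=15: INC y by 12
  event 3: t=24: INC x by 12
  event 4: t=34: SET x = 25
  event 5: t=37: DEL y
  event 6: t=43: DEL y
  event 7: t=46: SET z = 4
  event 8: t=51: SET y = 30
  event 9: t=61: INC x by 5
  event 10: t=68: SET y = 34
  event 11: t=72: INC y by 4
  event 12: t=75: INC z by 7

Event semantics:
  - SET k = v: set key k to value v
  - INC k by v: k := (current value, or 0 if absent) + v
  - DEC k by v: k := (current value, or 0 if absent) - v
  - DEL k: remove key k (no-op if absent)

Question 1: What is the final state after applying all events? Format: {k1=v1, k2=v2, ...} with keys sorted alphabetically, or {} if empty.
Answer: {x=30, y=38, z=11}

Derivation:
  after event 1 (t=5: SET y = 14): {y=14}
  after event 2 (t=15: INC y by 12): {y=26}
  after event 3 (t=24: INC x by 12): {x=12, y=26}
  after event 4 (t=34: SET x = 25): {x=25, y=26}
  after event 5 (t=37: DEL y): {x=25}
  after event 6 (t=43: DEL y): {x=25}
  after event 7 (t=46: SET z = 4): {x=25, z=4}
  after event 8 (t=51: SET y = 30): {x=25, y=30, z=4}
  after event 9 (t=61: INC x by 5): {x=30, y=30, z=4}
  after event 10 (t=68: SET y = 34): {x=30, y=34, z=4}
  after event 11 (t=72: INC y by 4): {x=30, y=38, z=4}
  after event 12 (t=75: INC z by 7): {x=30, y=38, z=11}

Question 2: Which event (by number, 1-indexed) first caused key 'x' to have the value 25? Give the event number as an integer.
Looking for first event where x becomes 25:
  event 3: x = 12
  event 4: x 12 -> 25  <-- first match

Answer: 4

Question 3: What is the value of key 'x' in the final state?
Track key 'x' through all 12 events:
  event 1 (t=5: SET y = 14): x unchanged
  event 2 (t=15: INC y by 12): x unchanged
  event 3 (t=24: INC x by 12): x (absent) -> 12
  event 4 (t=34: SET x = 25): x 12 -> 25
  event 5 (t=37: DEL y): x unchanged
  event 6 (t=43: DEL y): x unchanged
  event 7 (t=46: SET z = 4): x unchanged
  event 8 (t=51: SET y = 30): x unchanged
  event 9 (t=61: INC x by 5): x 25 -> 30
  event 10 (t=68: SET y = 34): x unchanged
  event 11 (t=72: INC y by 4): x unchanged
  event 12 (t=75: INC z by 7): x unchanged
Final: x = 30

Answer: 30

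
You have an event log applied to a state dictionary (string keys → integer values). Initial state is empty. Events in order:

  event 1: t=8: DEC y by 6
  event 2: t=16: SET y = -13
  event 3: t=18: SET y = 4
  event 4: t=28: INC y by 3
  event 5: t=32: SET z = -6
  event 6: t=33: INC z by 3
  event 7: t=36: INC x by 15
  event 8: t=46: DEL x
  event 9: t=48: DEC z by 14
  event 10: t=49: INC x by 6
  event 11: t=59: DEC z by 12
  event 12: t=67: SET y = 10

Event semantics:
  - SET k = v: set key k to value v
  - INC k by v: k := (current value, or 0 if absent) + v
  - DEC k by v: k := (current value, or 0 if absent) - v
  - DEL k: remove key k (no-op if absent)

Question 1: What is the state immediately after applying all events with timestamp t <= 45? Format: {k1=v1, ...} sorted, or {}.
Answer: {x=15, y=7, z=-3}

Derivation:
Apply events with t <= 45 (7 events):
  after event 1 (t=8: DEC y by 6): {y=-6}
  after event 2 (t=16: SET y = -13): {y=-13}
  after event 3 (t=18: SET y = 4): {y=4}
  after event 4 (t=28: INC y by 3): {y=7}
  after event 5 (t=32: SET z = -6): {y=7, z=-6}
  after event 6 (t=33: INC z by 3): {y=7, z=-3}
  after event 7 (t=36: INC x by 15): {x=15, y=7, z=-3}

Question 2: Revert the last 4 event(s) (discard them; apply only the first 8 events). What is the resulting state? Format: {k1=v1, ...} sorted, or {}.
Answer: {y=7, z=-3}

Derivation:
Keep first 8 events (discard last 4):
  after event 1 (t=8: DEC y by 6): {y=-6}
  after event 2 (t=16: SET y = -13): {y=-13}
  after event 3 (t=18: SET y = 4): {y=4}
  after event 4 (t=28: INC y by 3): {y=7}
  after event 5 (t=32: SET z = -6): {y=7, z=-6}
  after event 6 (t=33: INC z by 3): {y=7, z=-3}
  after event 7 (t=36: INC x by 15): {x=15, y=7, z=-3}
  after event 8 (t=46: DEL x): {y=7, z=-3}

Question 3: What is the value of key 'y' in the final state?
Track key 'y' through all 12 events:
  event 1 (t=8: DEC y by 6): y (absent) -> -6
  event 2 (t=16: SET y = -13): y -6 -> -13
  event 3 (t=18: SET y = 4): y -13 -> 4
  event 4 (t=28: INC y by 3): y 4 -> 7
  event 5 (t=32: SET z = -6): y unchanged
  event 6 (t=33: INC z by 3): y unchanged
  event 7 (t=36: INC x by 15): y unchanged
  event 8 (t=46: DEL x): y unchanged
  event 9 (t=48: DEC z by 14): y unchanged
  event 10 (t=49: INC x by 6): y unchanged
  event 11 (t=59: DEC z by 12): y unchanged
  event 12 (t=67: SET y = 10): y 7 -> 10
Final: y = 10

Answer: 10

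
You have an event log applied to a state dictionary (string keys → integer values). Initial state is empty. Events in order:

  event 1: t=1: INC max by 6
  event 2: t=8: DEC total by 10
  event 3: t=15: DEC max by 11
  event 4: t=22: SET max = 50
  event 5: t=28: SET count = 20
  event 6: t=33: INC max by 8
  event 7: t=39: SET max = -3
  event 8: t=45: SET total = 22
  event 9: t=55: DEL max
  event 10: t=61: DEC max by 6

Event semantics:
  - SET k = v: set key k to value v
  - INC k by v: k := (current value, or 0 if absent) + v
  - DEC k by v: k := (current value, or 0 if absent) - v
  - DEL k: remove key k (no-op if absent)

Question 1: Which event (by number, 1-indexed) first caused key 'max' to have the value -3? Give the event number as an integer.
Answer: 7

Derivation:
Looking for first event where max becomes -3:
  event 1: max = 6
  event 2: max = 6
  event 3: max = -5
  event 4: max = 50
  event 5: max = 50
  event 6: max = 58
  event 7: max 58 -> -3  <-- first match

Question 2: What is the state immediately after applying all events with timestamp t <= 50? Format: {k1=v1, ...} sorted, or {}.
Apply events with t <= 50 (8 events):
  after event 1 (t=1: INC max by 6): {max=6}
  after event 2 (t=8: DEC total by 10): {max=6, total=-10}
  after event 3 (t=15: DEC max by 11): {max=-5, total=-10}
  after event 4 (t=22: SET max = 50): {max=50, total=-10}
  after event 5 (t=28: SET count = 20): {count=20, max=50, total=-10}
  after event 6 (t=33: INC max by 8): {count=20, max=58, total=-10}
  after event 7 (t=39: SET max = -3): {count=20, max=-3, total=-10}
  after event 8 (t=45: SET total = 22): {count=20, max=-3, total=22}

Answer: {count=20, max=-3, total=22}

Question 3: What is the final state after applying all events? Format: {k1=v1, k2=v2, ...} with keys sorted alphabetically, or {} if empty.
Answer: {count=20, max=-6, total=22}

Derivation:
  after event 1 (t=1: INC max by 6): {max=6}
  after event 2 (t=8: DEC total by 10): {max=6, total=-10}
  after event 3 (t=15: DEC max by 11): {max=-5, total=-10}
  after event 4 (t=22: SET max = 50): {max=50, total=-10}
  after event 5 (t=28: SET count = 20): {count=20, max=50, total=-10}
  after event 6 (t=33: INC max by 8): {count=20, max=58, total=-10}
  after event 7 (t=39: SET max = -3): {count=20, max=-3, total=-10}
  after event 8 (t=45: SET total = 22): {count=20, max=-3, total=22}
  after event 9 (t=55: DEL max): {count=20, total=22}
  after event 10 (t=61: DEC max by 6): {count=20, max=-6, total=22}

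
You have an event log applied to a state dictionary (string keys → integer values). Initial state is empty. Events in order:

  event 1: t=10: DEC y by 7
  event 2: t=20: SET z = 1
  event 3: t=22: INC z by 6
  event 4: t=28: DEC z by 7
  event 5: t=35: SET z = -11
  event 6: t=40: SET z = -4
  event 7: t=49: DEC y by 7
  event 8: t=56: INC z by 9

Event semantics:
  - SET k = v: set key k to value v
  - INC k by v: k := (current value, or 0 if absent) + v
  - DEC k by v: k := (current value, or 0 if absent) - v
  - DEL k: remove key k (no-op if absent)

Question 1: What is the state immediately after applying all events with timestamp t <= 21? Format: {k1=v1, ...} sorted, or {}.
Apply events with t <= 21 (2 events):
  after event 1 (t=10: DEC y by 7): {y=-7}
  after event 2 (t=20: SET z = 1): {y=-7, z=1}

Answer: {y=-7, z=1}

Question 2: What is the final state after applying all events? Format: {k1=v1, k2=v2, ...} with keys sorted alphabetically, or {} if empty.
  after event 1 (t=10: DEC y by 7): {y=-7}
  after event 2 (t=20: SET z = 1): {y=-7, z=1}
  after event 3 (t=22: INC z by 6): {y=-7, z=7}
  after event 4 (t=28: DEC z by 7): {y=-7, z=0}
  after event 5 (t=35: SET z = -11): {y=-7, z=-11}
  after event 6 (t=40: SET z = -4): {y=-7, z=-4}
  after event 7 (t=49: DEC y by 7): {y=-14, z=-4}
  after event 8 (t=56: INC z by 9): {y=-14, z=5}

Answer: {y=-14, z=5}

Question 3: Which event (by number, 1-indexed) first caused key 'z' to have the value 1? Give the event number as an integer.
Answer: 2

Derivation:
Looking for first event where z becomes 1:
  event 2: z (absent) -> 1  <-- first match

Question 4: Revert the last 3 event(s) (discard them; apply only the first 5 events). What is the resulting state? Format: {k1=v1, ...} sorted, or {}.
Keep first 5 events (discard last 3):
  after event 1 (t=10: DEC y by 7): {y=-7}
  after event 2 (t=20: SET z = 1): {y=-7, z=1}
  after event 3 (t=22: INC z by 6): {y=-7, z=7}
  after event 4 (t=28: DEC z by 7): {y=-7, z=0}
  after event 5 (t=35: SET z = -11): {y=-7, z=-11}

Answer: {y=-7, z=-11}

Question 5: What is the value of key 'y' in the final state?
Answer: -14

Derivation:
Track key 'y' through all 8 events:
  event 1 (t=10: DEC y by 7): y (absent) -> -7
  event 2 (t=20: SET z = 1): y unchanged
  event 3 (t=22: INC z by 6): y unchanged
  event 4 (t=28: DEC z by 7): y unchanged
  event 5 (t=35: SET z = -11): y unchanged
  event 6 (t=40: SET z = -4): y unchanged
  event 7 (t=49: DEC y by 7): y -7 -> -14
  event 8 (t=56: INC z by 9): y unchanged
Final: y = -14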